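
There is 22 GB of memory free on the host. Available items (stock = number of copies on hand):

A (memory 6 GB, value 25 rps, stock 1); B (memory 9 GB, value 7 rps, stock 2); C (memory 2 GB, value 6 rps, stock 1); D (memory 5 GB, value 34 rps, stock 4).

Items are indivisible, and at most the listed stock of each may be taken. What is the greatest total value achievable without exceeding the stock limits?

142 rps

Best selections within memory 22 and stock limits:
- 1×C + 4×D: memory 22, value 142
- 4×D: memory 20, value 136
- 1×A + 3×D: memory 21, value 127
- 1×C + 3×D: memory 17, value 108
Best: 142 rps.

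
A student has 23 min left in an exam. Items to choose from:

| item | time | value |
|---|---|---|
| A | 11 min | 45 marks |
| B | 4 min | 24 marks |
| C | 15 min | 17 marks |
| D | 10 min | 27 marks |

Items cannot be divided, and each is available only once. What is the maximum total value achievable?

72 marks

Check high-value combinations within 23 min:
- A+D: time 11+10=21, value 45+27=72
- A+B: time 11+4=15, value 45+24=69
- B+D: time 4+10=14, value 24+27=51
- A: time 11, value 45
Best: 72 marks.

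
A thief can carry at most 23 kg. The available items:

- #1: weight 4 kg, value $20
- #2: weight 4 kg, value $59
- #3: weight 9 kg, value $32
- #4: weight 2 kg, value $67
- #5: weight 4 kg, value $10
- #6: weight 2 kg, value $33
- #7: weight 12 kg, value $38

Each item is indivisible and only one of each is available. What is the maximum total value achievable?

$211

Check high-value combinations within 23 kg:
- #1+#2+#3+#4+#6: weight 4+4+9+2+2=21, value 20+59+32+67+33=211
- #2+#3+#4+#5+#6: weight 4+9+2+4+2=21, value 59+32+67+10+33=201
- #2+#4+#6+#7: weight 4+2+2+12=20, value 59+67+33+38=197
Best: $211.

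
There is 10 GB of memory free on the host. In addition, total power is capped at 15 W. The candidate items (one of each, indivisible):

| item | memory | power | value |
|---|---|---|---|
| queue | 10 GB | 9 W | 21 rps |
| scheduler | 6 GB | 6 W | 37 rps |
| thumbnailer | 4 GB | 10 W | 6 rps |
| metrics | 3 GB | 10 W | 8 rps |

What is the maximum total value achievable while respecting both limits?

Feasible sets respecting both limits:
- scheduler: memory 6, power 6, value 37
- queue: memory 10, power 9, value 21
- metrics: memory 3, power 10, value 8
- thumbnailer: memory 4, power 10, value 6
Best: 37 rps.

37 rps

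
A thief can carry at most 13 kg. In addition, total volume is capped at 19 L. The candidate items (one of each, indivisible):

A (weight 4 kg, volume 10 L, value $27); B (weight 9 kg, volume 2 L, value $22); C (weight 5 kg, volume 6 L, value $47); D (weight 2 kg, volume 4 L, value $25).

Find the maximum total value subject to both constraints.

$74

Feasible sets respecting both limits:
- A+C: weight 9, volume 16, value 74
- C+D: weight 7, volume 10, value 72
- A+D: weight 6, volume 14, value 52
- A+B: weight 13, volume 12, value 49
Best: $74.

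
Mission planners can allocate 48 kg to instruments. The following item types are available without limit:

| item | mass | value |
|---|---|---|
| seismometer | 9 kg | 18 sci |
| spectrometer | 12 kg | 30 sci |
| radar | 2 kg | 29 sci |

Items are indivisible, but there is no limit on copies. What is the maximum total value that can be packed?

Best value-per-unit is radar at 29/2, and filling with it alone uses mass 24×2=48. No mix of the others beats 24×29 = 696.

696 sci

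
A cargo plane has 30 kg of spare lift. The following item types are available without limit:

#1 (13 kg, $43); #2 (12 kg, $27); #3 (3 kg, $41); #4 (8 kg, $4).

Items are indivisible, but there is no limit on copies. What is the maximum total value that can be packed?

Best value-per-unit is #3 at 41/3, and filling with it alone uses weight 10×3=30. No mix of the others beats 10×41 = 410.

$410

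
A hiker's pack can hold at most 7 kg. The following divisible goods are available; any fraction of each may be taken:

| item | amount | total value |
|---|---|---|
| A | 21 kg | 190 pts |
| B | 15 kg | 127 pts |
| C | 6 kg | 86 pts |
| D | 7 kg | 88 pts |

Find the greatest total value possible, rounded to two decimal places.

Take in order of value per unit:
- C (86/6 per unit): all 6 → value 86, running total 86.00
- D (88/7 per unit): 1 of 7 → value 1×88/7 = 12.5714, running total 98.57
Total 98.57.

98.57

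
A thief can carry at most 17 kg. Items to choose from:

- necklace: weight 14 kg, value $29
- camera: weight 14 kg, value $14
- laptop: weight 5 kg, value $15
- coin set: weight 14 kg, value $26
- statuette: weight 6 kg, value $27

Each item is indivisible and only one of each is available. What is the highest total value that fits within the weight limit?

This is a 0/1 knapsack; check combinations near the capacity.
- laptop+statuette: weight 5+6=11, value 15+27=42
- necklace: weight 14, value 29
- statuette: weight 6, value 27
- coin set: weight 14, value 26
- laptop: weight 5, value 15
Best: $42.

$42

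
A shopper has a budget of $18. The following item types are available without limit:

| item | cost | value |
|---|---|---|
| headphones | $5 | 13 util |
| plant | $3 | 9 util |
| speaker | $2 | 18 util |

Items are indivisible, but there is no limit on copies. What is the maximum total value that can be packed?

Best value-per-unit is speaker at 18/2, and filling with it alone uses cost 9×2=18. No mix of the others beats 9×18 = 162.

162 util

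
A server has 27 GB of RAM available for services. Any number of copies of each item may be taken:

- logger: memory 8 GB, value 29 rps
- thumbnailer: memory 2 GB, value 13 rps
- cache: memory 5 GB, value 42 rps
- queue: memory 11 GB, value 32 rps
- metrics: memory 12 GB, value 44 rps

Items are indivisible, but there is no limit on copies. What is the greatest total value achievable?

223 rps

Best value-per-unit is cache at 42/5; filling with it alone gives 5×42 = 210.
Optimal mix: 1×thumbnailer + 5×cache → memory 27, value 223.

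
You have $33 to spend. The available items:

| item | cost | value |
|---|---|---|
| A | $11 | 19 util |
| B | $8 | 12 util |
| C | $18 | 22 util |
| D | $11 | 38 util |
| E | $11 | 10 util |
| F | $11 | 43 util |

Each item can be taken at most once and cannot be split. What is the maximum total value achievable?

100 util

This is a 0/1 knapsack; check combinations near the capacity.
- A+D+F: cost 11+11+11=33, value 19+38+43=100
- B+D+F: cost 8+11+11=30, value 12+38+43=93
- D+E+F: cost 11+11+11=33, value 38+10+43=91
- D+F: cost 11+11=22, value 38+43=81
- A+B+F: cost 11+8+11=30, value 19+12+43=74
Best: 100 util.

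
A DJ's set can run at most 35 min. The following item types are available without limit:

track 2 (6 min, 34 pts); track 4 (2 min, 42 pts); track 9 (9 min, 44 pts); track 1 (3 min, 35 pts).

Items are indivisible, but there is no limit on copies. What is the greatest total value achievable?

Best value-per-unit is track 4 at 42/2, and filling with it alone uses duration 17×2=34. No mix of the others beats 17×42 = 714.

714 pts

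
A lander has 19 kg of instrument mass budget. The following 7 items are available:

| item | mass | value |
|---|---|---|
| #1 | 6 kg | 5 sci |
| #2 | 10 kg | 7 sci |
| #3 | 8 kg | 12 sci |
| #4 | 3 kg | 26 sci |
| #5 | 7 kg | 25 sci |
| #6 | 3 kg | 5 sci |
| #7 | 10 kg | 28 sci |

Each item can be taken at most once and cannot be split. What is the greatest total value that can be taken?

Check high-value combinations within 19 kg:
- #3+#4+#5: mass 8+3+7=18, value 12+26+25=63
- #1+#4+#5+#6: mass 6+3+7+3=19, value 5+26+25+5=61
- #4+#6+#7: mass 3+3+10=16, value 26+5+28=59
Best: 63 sci.

63 sci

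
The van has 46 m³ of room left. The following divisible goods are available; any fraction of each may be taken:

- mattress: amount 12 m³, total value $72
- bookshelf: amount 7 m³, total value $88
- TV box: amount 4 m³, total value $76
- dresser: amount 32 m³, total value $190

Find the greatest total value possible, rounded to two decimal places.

Take in order of value per unit:
- TV box (76/4 per unit): all 4 → value 76, running total 76.00
- bookshelf (88/7 per unit): all 7 → value 88, running total 164.00
- mattress (72/12 per unit): all 12 → value 72, running total 236.00
- dresser (190/32 per unit): 23 of 32 → value 23×190/32 = 136.5625, running total 372.56
Total 372.56.

372.56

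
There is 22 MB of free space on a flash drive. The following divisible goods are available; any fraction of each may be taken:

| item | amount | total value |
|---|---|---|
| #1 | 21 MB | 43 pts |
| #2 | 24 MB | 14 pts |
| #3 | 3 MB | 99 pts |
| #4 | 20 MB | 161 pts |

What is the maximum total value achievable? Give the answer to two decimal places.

251.95

Take in order of value per unit:
- #3 (99/3 per unit): all 3 → value 99, running total 99.00
- #4 (161/20 per unit): 19 of 20 → value 19×161/20 = 152.9500, running total 251.95
Total 251.95.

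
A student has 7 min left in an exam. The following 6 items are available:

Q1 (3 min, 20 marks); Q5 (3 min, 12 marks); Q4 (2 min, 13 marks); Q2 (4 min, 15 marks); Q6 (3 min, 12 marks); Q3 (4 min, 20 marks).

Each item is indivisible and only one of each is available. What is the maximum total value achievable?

Check high-value combinations within 7 min:
- Q1+Q3: time 3+4=7, value 20+20=40
- Q1+Q2: time 3+4=7, value 20+15=35
- Q1+Q4: time 3+2=5, value 20+13=33
Best: 40 marks.

40 marks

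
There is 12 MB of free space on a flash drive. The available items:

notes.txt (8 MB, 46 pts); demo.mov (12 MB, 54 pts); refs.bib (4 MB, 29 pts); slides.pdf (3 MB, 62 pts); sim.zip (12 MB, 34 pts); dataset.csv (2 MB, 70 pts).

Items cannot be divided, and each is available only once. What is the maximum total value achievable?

This is a 0/1 knapsack; check combinations near the capacity.
- refs.bib+slides.pdf+dataset.csv: size 4+3+2=9, value 29+62+70=161
- slides.pdf+dataset.csv: size 3+2=5, value 62+70=132
- notes.txt+dataset.csv: size 8+2=10, value 46+70=116
- notes.txt+slides.pdf: size 8+3=11, value 46+62=108
Best: 161 pts.

161 pts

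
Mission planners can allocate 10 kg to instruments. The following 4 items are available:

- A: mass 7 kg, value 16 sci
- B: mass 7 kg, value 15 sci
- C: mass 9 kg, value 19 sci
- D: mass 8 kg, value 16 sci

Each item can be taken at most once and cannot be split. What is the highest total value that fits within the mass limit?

19 sci

Check high-value combinations within 10 kg:
- C: mass 9, value 19
- A: mass 7, value 16
- D: mass 8, value 16
Best: 19 sci.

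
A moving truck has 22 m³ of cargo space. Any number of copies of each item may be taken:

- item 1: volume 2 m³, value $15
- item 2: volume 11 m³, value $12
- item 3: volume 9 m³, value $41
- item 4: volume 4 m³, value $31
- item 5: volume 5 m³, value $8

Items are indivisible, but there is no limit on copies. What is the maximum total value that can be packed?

Best value-per-unit is item 4 at 31/4; filling with it alone gives 5×31 = 155.
Optimal mix: 1×item 1 + 5×item 4 → volume 22, value 170.

$170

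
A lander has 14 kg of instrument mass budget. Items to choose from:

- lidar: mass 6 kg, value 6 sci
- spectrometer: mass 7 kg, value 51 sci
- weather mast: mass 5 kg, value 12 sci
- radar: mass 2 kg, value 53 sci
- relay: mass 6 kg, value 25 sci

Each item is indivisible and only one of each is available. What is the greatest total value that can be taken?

116 sci

Check high-value combinations within 14 kg:
- spectrometer+weather mast+radar: mass 7+5+2=14, value 51+12+53=116
- spectrometer+radar: mass 7+2=9, value 51+53=104
- weather mast+radar+relay: mass 5+2+6=13, value 12+53+25=90
- lidar+radar+relay: mass 6+2+6=14, value 6+53+25=84
- radar+relay: mass 2+6=8, value 53+25=78
Best: 116 sci.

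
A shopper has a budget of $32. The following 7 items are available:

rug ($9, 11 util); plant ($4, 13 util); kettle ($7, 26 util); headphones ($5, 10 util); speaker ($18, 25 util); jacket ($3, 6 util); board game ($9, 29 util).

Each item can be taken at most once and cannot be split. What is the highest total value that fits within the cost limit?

This is a 0/1 knapsack; check combinations near the capacity.
- rug+plant+kettle+jacket+board game: cost 9+4+7+3+9=32, value 11+13+26+6+29=85
- plant+kettle+headphones+jacket+board game: cost 4+7+5+3+9=28, value 13+26+10+6+29=84
- rug+plant+kettle+board game: cost 9+4+7+9=29, value 11+13+26+29=79
- plant+kettle+headphones+board game: cost 4+7+5+9=25, value 13+26+10+29=78
Best: 85 util.

85 util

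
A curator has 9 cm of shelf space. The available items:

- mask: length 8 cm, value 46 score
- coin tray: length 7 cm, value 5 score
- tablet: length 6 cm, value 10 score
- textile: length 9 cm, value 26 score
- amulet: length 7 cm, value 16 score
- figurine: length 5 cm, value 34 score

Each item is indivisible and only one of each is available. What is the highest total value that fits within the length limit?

Check high-value combinations within 9 cm:
- mask: length 8, value 46
- figurine: length 5, value 34
- textile: length 9, value 26
Best: 46 score.

46 score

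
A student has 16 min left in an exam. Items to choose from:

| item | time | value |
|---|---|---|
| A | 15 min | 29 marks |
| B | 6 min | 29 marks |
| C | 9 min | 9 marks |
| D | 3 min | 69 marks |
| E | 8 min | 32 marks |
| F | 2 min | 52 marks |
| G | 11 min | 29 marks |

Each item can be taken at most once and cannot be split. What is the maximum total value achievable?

153 marks

Check high-value combinations within 16 min:
- D+E+F: time 3+8+2=13, value 69+32+52=153
- B+D+F: time 6+3+2=11, value 29+69+52=150
- D+F+G: time 3+2+11=16, value 69+52+29=150
- C+D+F: time 9+3+2=14, value 9+69+52=130
- D+F: time 3+2=5, value 69+52=121
Best: 153 marks.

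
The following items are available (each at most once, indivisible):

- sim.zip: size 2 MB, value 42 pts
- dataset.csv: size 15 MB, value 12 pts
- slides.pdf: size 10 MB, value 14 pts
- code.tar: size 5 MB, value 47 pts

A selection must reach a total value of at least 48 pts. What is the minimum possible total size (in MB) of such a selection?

7

Subsets with value ≥ 48, sorted by total size:
- sim.zip+code.tar: size 7, value 89
- sim.zip+slides.pdf: size 12, value 56
Minimum size: 7 MB.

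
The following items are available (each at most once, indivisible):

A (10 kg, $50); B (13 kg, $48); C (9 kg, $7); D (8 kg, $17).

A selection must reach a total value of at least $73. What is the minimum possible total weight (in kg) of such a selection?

23

Subsets with value ≥ 73, sorted by total weight:
- A+B: weight 23, value 98
- A+C+D: weight 27, value 74
- A+B+D: weight 31, value 115
- A+B+C: weight 32, value 105
Minimum weight: 23 kg.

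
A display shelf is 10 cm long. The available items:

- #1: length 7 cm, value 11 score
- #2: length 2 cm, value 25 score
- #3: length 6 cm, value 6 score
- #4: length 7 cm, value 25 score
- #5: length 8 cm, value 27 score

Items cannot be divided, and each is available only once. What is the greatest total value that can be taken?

52 score

Check high-value combinations within 10 cm:
- #2+#5: length 2+8=10, value 25+27=52
- #2+#4: length 2+7=9, value 25+25=50
- #1+#2: length 7+2=9, value 11+25=36
- #2+#3: length 2+6=8, value 25+6=31
- #5: length 8, value 27
Best: 52 score.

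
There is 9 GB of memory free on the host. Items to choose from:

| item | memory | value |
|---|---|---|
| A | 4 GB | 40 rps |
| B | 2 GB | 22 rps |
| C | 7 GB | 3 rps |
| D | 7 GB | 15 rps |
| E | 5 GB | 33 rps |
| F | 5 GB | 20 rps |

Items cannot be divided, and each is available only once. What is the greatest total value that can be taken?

73 rps

Check high-value combinations within 9 GB:
- A+E: memory 4+5=9, value 40+33=73
- A+B: memory 4+2=6, value 40+22=62
- A+F: memory 4+5=9, value 40+20=60
- B+E: memory 2+5=7, value 22+33=55
Best: 73 rps.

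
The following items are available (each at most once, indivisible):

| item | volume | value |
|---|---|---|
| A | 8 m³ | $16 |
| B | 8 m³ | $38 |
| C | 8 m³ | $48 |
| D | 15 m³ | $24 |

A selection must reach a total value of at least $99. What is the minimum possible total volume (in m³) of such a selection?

Subsets with value ≥ 99, sorted by total volume:
- A+B+C: volume 24, value 102
- B+C+D: volume 31, value 110
- A+B+C+D: volume 39, value 126
Minimum volume: 24 m³.

24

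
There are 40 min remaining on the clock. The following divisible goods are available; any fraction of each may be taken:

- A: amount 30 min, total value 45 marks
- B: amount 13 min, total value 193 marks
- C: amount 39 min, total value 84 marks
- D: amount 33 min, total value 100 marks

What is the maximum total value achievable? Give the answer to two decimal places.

274.82

Take in order of value per unit:
- B (193/13 per unit): all 13 → value 193, running total 193.00
- D (100/33 per unit): 27 of 33 → value 27×100/33 = 81.8182, running total 274.82
Total 274.82.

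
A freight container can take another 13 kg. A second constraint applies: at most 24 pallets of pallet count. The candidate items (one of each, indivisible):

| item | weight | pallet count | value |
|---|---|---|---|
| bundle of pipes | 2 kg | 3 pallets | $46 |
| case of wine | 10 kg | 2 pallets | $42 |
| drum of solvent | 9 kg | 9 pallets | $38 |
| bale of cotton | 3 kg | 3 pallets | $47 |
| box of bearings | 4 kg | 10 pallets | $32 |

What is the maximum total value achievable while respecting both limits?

$125

Feasible sets respecting both limits:
- bundle of pipes+bale of cotton+box of bearings: weight 9, pallet count 16, value 125
- bundle of pipes+bale of cotton: weight 5, pallet count 6, value 93
- case of wine+bale of cotton: weight 13, pallet count 5, value 89
- bundle of pipes+case of wine: weight 12, pallet count 5, value 88
Best: $125.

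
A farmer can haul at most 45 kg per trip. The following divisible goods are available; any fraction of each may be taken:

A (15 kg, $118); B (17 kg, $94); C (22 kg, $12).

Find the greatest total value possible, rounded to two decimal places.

Take in order of value per unit:
- A (118/15 per unit): all 15 → value 118, running total 118.00
- B (94/17 per unit): all 17 → value 94, running total 212.00
- C (12/22 per unit): 13 of 22 → value 13×12/22 = 7.0909, running total 219.09
Total 219.09.

219.09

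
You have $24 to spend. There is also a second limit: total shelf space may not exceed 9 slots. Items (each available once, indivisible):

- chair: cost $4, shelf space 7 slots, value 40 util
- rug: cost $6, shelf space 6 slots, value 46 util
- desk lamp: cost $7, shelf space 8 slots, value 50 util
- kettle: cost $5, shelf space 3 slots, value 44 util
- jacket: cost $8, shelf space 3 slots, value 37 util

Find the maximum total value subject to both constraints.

Feasible sets respecting both limits:
- rug+kettle: cost 11, shelf space 9, value 90
- rug+jacket: cost 14, shelf space 9, value 83
- kettle+jacket: cost 13, shelf space 6, value 81
Best: 90 util.

90 util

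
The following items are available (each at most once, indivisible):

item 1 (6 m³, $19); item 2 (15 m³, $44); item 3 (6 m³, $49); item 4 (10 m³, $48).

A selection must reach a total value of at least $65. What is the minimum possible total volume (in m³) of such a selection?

12

Subsets with value ≥ 65, sorted by total volume:
- item 1+item 3: volume 12, value 68
- item 3+item 4: volume 16, value 97
- item 1+item 4: volume 16, value 67
Minimum volume: 12 m³.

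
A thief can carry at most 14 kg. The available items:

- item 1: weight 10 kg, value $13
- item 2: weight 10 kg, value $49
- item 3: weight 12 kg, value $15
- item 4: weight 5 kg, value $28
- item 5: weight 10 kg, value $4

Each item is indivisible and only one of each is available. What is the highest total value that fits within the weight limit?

Check high-value combinations within 14 kg:
- item 2: weight 10, value 49
- item 4: weight 5, value 28
- item 3: weight 12, value 15
Best: $49.

$49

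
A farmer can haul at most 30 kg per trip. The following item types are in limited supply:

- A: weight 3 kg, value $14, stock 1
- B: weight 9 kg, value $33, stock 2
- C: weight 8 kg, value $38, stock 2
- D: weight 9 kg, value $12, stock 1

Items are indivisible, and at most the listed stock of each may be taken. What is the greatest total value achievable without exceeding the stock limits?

$123

Top feasible selections:
- 1×A + 1×B + 2×C: weight 28, value 123
- 1×A + 2×B + 1×C: weight 29, value 118
- 1×B + 2×C: weight 25, value 109
Best: $123.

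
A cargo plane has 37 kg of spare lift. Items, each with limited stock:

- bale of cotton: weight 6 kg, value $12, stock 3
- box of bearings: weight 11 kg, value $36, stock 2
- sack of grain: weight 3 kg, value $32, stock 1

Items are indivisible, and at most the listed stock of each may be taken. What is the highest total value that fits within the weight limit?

Top feasible selections:
- 2×bale of cotton + 2×box of bearings + 1×sack of grain: weight 37, value 128
- 1×bale of cotton + 2×box of bearings + 1×sack of grain: weight 31, value 116
Best: $128.

$128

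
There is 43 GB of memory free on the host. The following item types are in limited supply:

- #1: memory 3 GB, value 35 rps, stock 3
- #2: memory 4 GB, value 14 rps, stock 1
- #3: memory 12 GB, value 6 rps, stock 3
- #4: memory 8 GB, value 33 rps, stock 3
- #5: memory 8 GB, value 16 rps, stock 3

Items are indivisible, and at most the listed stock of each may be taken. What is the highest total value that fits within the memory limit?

220 rps

Top feasible selections:
- 3×#1 + 3×#4 + 1×#5: memory 41, value 220
- 3×#1 + 1×#2 + 3×#4: memory 37, value 218
Best: 220 rps.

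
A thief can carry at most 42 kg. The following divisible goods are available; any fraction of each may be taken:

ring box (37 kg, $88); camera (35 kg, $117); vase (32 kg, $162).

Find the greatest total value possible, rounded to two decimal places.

195.43

Take in order of value per unit:
- vase (162/32 per unit): all 32 → value 162, running total 162.00
- camera (117/35 per unit): 10 of 35 → value 10×117/35 = 33.4286, running total 195.43
Total 195.43.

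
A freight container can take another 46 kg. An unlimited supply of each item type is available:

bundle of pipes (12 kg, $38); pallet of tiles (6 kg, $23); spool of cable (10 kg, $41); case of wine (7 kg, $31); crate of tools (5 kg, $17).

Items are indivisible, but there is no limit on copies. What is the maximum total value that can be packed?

Best value-per-unit is case of wine at 31/7; filling with it alone gives 6×31 = 186.
Optimal mix: 1×spool of cable + 5×case of wine → weight 45, value 196.

$196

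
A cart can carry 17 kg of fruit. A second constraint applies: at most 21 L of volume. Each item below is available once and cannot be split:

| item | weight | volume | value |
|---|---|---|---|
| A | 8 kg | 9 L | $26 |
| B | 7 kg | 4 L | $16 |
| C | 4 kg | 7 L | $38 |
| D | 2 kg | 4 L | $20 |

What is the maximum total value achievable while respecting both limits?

Feasible sets respecting both limits:
- A+C+D: weight 14, volume 20, value 84
- B+C+D: weight 13, volume 15, value 74
- A+C: weight 12, volume 16, value 64
- A+B+D: weight 17, volume 17, value 62
Best: $84.

$84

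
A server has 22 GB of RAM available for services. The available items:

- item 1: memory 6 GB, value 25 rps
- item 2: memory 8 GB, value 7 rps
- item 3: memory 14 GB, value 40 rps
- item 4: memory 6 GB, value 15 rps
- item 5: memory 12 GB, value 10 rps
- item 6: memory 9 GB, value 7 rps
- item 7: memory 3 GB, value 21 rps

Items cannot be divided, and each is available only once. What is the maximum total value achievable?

Check high-value combinations within 22 GB:
- item 1+item 3: memory 6+14=20, value 25+40=65
- item 1+item 4+item 7: memory 6+6+3=15, value 25+15+21=61
- item 3+item 7: memory 14+3=17, value 40+21=61
- item 1+item 5+item 7: memory 6+12+3=21, value 25+10+21=56
Best: 65 rps.

65 rps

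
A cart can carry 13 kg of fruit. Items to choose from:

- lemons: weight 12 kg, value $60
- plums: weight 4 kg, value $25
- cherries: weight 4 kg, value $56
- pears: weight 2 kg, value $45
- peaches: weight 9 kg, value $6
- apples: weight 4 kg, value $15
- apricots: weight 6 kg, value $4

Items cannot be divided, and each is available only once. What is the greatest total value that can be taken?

$126

Check high-value combinations within 13 kg:
- plums+cherries+pears: weight 4+4+2=10, value 25+56+45=126
- cherries+pears+apples: weight 4+2+4=10, value 56+45+15=116
- cherries+pears+apricots: weight 4+2+6=12, value 56+45+4=105
- cherries+pears: weight 4+2=6, value 56+45=101
Best: $126.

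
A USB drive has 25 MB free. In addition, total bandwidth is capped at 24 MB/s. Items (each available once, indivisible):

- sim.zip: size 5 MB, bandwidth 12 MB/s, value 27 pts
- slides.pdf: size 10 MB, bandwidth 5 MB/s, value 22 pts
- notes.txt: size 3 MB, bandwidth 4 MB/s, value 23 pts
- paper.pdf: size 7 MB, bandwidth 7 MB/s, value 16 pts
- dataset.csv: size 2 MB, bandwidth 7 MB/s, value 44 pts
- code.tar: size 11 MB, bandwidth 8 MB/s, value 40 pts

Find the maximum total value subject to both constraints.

107 pts

Feasible sets respecting both limits:
- notes.txt+dataset.csv+code.tar: size 16, bandwidth 19, value 107
- slides.pdf+dataset.csv+code.tar: size 23, bandwidth 20, value 106
- slides.pdf+notes.txt+paper.pdf+dataset.csv: size 22, bandwidth 23, value 105
- paper.pdf+dataset.csv+code.tar: size 20, bandwidth 22, value 100
Best: 107 pts.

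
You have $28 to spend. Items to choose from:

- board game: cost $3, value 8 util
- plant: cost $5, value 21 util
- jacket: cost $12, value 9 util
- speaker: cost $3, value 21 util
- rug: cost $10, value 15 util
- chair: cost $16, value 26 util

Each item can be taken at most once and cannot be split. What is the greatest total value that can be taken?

This is a 0/1 knapsack; check combinations near the capacity.
- board game+plant+speaker+chair: cost 3+5+3+16=27, value 8+21+21+26=76
- plant+speaker+chair: cost 5+3+16=24, value 21+21+26=68
- board game+plant+speaker+rug: cost 3+5+3+10=21, value 8+21+21+15=65
Best: 76 util.

76 util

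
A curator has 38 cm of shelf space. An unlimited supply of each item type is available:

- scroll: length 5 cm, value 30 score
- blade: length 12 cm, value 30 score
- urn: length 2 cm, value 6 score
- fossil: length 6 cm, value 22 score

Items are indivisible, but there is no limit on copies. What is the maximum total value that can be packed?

216 score

Best value-per-unit is scroll at 30/5; filling with it alone gives 7×30 = 210.
Optimal mix: 7×scroll + 1×urn → length 37, value 216.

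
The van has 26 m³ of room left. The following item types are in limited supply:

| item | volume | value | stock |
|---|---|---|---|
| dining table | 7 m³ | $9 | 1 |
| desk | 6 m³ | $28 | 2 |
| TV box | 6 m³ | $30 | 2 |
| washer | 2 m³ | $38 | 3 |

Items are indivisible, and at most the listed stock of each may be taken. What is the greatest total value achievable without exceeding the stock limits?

Best selections within volume 26 and stock limits:
- 1×desk + 2×TV box + 3×washer: volume 24, value 202
- 2×desk + 1×TV box + 3×washer: volume 24, value 200
Best: $202.

$202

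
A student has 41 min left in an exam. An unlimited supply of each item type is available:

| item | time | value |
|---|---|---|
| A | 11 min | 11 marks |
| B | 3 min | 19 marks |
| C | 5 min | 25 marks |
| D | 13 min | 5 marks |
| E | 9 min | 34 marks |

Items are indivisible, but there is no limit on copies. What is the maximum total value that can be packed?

253 marks

Best value-per-unit is B at 19/3; filling with it alone gives 13×19 = 247.
Optimal mix: 12×B + 1×C → time 41, value 253.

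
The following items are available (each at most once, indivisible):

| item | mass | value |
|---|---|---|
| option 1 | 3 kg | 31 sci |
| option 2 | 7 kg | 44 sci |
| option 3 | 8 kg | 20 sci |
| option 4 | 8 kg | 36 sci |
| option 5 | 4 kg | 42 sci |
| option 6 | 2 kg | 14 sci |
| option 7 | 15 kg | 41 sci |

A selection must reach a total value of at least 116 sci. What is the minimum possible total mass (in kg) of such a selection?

14

Subsets with value ≥ 116, sorted by total mass:
- option 1+option 2+option 5: mass 14, value 117
- option 1+option 2+option 5+option 6: mass 16, value 131
Minimum mass: 14 kg.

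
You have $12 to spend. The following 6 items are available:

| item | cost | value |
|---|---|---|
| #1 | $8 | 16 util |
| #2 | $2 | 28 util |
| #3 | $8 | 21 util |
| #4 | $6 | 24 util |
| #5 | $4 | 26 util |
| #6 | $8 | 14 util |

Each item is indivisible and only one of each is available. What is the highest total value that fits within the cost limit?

78 util

Check high-value combinations within $12:
- #2+#4+#5: cost 2+6+4=12, value 28+24+26=78
- #2+#5: cost 2+4=6, value 28+26=54
- #2+#4: cost 2+6=8, value 28+24=52
- #4+#5: cost 6+4=10, value 24+26=50
Best: 78 util.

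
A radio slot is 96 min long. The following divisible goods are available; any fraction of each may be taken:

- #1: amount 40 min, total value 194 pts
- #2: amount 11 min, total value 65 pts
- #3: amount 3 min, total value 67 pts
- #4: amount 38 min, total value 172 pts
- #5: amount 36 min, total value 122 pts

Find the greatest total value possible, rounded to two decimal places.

Take in order of value per unit:
- #3 (67/3 per unit): all 3 → value 67, running total 67.00
- #2 (65/11 per unit): all 11 → value 65, running total 132.00
- #1 (194/40 per unit): all 40 → value 194, running total 326.00
- #4 (172/38 per unit): all 38 → value 172, running total 498.00
- #5 (122/36 per unit): 4 of 36 → value 4×122/36 = 13.5556, running total 511.56
Total 511.56.

511.56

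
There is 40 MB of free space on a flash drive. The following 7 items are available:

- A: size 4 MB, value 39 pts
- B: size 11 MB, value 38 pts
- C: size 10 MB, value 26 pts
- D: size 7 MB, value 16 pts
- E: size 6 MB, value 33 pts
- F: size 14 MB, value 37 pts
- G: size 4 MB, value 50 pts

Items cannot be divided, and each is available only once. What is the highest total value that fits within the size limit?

Check high-value combinations within 40 MB:
- A+B+E+F+G: size 4+11+6+14+4=39, value 39+38+33+37+50=197
- A+B+C+E+G: size 4+11+10+6+4=35, value 39+38+26+33+50=186
- A+C+E+F+G: size 4+10+6+14+4=38, value 39+26+33+37+50=185
- A+B+D+F+G: size 4+11+7+14+4=40, value 39+38+16+37+50=180
- A+B+D+E+G: size 4+11+7+6+4=32, value 39+38+16+33+50=176
Best: 197 pts.

197 pts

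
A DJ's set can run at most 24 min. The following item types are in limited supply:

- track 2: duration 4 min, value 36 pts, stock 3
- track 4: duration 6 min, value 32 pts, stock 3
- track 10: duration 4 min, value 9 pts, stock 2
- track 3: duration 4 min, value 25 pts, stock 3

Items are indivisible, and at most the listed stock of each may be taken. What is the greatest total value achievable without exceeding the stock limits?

Best selections within duration 24 and stock limits:
- 3×track 2 + 3×track 3: duration 24, value 183
- 3×track 2 + 2×track 4: duration 24, value 172
- 3×track 2 + 1×track 10 + 2×track 3: duration 24, value 167
Best: 183 pts.

183 pts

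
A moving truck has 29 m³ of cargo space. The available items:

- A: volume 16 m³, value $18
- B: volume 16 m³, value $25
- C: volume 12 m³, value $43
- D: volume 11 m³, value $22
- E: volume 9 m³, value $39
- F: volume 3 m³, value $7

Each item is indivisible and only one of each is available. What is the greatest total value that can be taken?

$89

Check high-value combinations within 29 m³:
- C+E+F: volume 12+9+3=24, value 43+39+7=89
- C+E: volume 12+9=21, value 43+39=82
- C+D+F: volume 12+11+3=26, value 43+22+7=72
- B+E+F: volume 16+9+3=28, value 25+39+7=71
- D+E+F: volume 11+9+3=23, value 22+39+7=68
Best: $89.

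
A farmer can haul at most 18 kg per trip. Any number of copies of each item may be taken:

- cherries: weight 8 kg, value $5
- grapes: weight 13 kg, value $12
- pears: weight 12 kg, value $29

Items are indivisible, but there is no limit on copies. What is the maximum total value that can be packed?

$29

Best value-per-unit is pears at 29/12, and filling with it alone uses weight 1×12=12. No mix of the others beats 1×29 = 29.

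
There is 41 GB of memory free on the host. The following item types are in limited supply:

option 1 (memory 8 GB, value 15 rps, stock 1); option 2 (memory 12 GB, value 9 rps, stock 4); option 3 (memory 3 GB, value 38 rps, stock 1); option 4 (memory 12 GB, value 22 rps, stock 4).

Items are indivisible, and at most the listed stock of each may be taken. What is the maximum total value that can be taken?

Best selections within memory 41 and stock limits:
- 1×option 3 + 3×option 4: memory 39, value 104
- 1×option 1 + 1×option 3 + 2×option 4: memory 35, value 97
Best: 104 rps.

104 rps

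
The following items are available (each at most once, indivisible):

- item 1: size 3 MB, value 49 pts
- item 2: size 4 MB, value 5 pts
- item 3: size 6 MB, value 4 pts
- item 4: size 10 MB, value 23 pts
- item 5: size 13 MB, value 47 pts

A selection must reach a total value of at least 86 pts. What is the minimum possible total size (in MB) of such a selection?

Subsets with value ≥ 86, sorted by total size:
- item 1+item 5: size 16, value 96
- item 1+item 2+item 5: size 20, value 101
Minimum size: 16 MB.

16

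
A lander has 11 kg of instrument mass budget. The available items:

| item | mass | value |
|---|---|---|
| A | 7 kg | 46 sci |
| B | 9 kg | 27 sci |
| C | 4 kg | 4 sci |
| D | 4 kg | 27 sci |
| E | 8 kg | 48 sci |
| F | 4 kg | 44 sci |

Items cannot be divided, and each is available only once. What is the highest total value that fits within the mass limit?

Check high-value combinations within 11 kg:
- A+F: mass 7+4=11, value 46+44=90
- A+D: mass 7+4=11, value 46+27=73
- D+F: mass 4+4=8, value 27+44=71
- A+C: mass 7+4=11, value 46+4=50
Best: 90 sci.

90 sci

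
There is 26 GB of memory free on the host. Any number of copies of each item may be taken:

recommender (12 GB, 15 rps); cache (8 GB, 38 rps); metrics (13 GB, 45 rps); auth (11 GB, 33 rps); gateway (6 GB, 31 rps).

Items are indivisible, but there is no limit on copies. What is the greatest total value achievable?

131 rps

Best value-per-unit is gateway at 31/6; filling with it alone gives 4×31 = 124.
Optimal mix: 1×cache + 3×gateway → memory 26, value 131.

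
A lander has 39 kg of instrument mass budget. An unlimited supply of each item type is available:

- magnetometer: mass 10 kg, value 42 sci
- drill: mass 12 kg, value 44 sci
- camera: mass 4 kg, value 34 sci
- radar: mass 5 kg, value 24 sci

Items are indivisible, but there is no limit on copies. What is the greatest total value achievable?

Best value-per-unit is camera at 34/4, and filling with it alone uses mass 9×4=36. No mix of the others beats 9×34 = 306.

306 sci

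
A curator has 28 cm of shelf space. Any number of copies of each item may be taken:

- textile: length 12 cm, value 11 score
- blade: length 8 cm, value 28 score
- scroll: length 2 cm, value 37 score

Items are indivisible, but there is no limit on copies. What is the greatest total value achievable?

518 score

Best value-per-unit is scroll at 37/2, and filling with it alone uses length 14×2=28. No mix of the others beats 14×37 = 518.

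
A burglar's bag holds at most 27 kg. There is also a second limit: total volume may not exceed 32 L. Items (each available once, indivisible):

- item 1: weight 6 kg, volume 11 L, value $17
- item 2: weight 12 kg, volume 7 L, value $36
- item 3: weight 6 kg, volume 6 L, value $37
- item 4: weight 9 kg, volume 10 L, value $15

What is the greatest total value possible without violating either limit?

Feasible sets respecting both limits:
- item 1+item 2+item 3: weight 24, volume 24, value 90
- item 2+item 3+item 4: weight 27, volume 23, value 88
- item 2+item 3: weight 18, volume 13, value 73
Best: $90.

$90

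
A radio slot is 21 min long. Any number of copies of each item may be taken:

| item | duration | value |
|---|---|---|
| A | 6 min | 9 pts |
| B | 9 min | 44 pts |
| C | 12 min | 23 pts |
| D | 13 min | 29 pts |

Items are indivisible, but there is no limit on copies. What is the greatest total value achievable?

Best value-per-unit is B at 44/9, and filling with it alone uses duration 2×9=18. No mix of the others beats 2×44 = 88.

88 pts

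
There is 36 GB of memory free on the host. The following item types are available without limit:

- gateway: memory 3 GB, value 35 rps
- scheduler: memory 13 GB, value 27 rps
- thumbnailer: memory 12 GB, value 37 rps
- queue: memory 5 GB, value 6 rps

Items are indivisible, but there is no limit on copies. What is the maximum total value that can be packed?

Best value-per-unit is gateway at 35/3, and filling with it alone uses memory 12×3=36. No mix of the others beats 12×35 = 420.

420 rps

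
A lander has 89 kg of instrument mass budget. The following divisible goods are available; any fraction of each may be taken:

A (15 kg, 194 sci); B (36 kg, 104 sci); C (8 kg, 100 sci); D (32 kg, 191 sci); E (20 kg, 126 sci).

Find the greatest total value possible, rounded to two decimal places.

Take in order of value per unit:
- A (194/15 per unit): all 15 → value 194, running total 194.00
- C (100/8 per unit): all 8 → value 100, running total 294.00
- E (126/20 per unit): all 20 → value 126, running total 420.00
- D (191/32 per unit): all 32 → value 191, running total 611.00
- B (104/36 per unit): 14 of 36 → value 14×104/36 = 40.4444, running total 651.44
Total 651.44.

651.44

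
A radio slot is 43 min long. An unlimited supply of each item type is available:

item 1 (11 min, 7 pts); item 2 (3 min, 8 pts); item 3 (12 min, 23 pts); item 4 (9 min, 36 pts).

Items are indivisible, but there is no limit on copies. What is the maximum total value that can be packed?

Best value-per-unit is item 4 at 36/9; filling with it alone gives 4×36 = 144.
Optimal mix: 2×item 2 + 4×item 4 → duration 42, value 160.

160 pts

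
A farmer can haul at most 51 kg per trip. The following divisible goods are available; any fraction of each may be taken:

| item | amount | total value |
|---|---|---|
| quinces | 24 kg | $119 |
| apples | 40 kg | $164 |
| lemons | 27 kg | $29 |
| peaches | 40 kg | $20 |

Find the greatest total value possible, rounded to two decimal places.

Take in order of value per unit:
- quinces (119/24 per unit): all 24 → value 119, running total 119.00
- apples (164/40 per unit): 27 of 40 → value 27×164/40 = 110.7000, running total 229.70
Total 229.70.

229.70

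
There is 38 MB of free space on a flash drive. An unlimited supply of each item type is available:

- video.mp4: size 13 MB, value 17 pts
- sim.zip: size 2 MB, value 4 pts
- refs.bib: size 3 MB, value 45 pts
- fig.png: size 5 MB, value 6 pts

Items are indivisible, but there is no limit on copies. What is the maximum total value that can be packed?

544 pts

Best value-per-unit is refs.bib at 45/3; filling with it alone gives 12×45 = 540.
Optimal mix: 1×sim.zip + 12×refs.bib → size 38, value 544.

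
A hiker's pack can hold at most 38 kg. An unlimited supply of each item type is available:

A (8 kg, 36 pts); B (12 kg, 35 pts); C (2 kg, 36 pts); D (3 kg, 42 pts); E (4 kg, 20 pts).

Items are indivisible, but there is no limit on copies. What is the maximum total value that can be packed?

Best value-per-unit is C at 36/2, and filling with it alone uses weight 19×2=38. No mix of the others beats 19×36 = 684.

684 pts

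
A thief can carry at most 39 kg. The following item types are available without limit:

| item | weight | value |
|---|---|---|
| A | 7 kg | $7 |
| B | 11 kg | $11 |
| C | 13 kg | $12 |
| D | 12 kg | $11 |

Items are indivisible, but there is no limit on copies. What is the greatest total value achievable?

Best value-per-unit is A at 7/7; filling with it alone gives 5×7 = 35.
Optimal mix: 4×A + 1×B → weight 39, value 39.

$39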